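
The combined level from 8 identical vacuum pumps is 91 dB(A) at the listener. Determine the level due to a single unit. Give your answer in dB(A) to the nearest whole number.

82 dB(A)

8 equal contributions raise the level by 10·log₁₀ 8 = 9.031 dB, so each unit alone gives 91 − 9.031.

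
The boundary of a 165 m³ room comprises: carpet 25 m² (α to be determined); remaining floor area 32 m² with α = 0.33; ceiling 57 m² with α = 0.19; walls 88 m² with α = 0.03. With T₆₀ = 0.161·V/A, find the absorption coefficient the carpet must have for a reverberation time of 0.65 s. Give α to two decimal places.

Required total absorption A = 0.161·165/0.65 = 40.87 m².
Absorption from the other surfaces = 32·0.33 + 57·0.19 + 88·0.03 = 24.03 m², so the carpet must supply 16.84 m² over 25 m².
α = 16.84/25 = 0.674.

0.67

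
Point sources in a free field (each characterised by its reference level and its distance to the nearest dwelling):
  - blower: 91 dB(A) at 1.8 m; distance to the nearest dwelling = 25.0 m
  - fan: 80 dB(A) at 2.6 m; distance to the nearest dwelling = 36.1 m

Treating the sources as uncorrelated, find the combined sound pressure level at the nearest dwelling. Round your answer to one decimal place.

First find each source's level at the receiver (point-source: −20·log₁₀(r/r_ref)), then combine on an intensity basis.
blower: 91 − 20·log₁₀(25.0/1.8) = 91 − 22.85 = 68.15 dB(A).
fan: 80 − 20·log₁₀(36.1/2.6) = 80 − 22.85 = 57.15 dB(A).
Σ 10^(L/10) = 7.045e+06 → L_total = 10·log₁₀(7.045e+06) = 68.48 dB(A).

68.5 dB(A)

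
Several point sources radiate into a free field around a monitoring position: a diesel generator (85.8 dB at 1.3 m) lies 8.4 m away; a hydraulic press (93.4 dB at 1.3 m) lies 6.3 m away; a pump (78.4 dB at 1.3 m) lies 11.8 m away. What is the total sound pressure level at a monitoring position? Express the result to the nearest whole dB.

Propagate each source to the receiver with L = L_ref − 20·log₁₀(r/r_ref), then add intensities.
diesel generator: 85.8 − 20·log₁₀(8.4/1.3) = 85.8 − 16.21 = 69.59 dB.
hydraulic press: 93.4 − 20·log₁₀(6.3/1.3) = 93.4 − 13.71 = 79.69 dB.
pump: 78.4 − 20·log₁₀(11.8/1.3) = 78.4 − 19.16 = 59.24 dB.
Σ 10^(L/10) = 1.031e+08 → L_total = 10·log₁₀(1.031e+08) = 80.13 dB.

80 dB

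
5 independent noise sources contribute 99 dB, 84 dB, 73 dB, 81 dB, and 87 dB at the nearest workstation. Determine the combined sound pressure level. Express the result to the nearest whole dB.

Incoherent sources combine by intensity addition: L_total = 10·log₁₀(Σ 10^(L_i/10)).
Σ 10^(L/10) = 10^(99/10) + 10^(84/10) + 10^(73/10) + 10^(81/10) + 10^(87/10) = 8.842e+09.
L_total = 10·log₁₀(8.842e+09) = 99.47 dB.

99 dB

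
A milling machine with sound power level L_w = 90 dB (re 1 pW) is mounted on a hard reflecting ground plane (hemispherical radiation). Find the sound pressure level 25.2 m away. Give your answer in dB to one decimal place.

The power spreads over a hemisphere of area 2π·r², so L_p = L_w − 10·log₁₀(2π·r²).
2π·r² = 3990 m², 10·log₁₀ of that is 36.010 dB.
L_p = 90 − 36.010 = 53.99 dB.

54.0 dB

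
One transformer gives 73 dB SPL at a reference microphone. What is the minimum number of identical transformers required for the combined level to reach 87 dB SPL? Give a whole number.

Need L₁ + 10·log₁₀ N ≥ 87, i.e. log₁₀ N ≥ 1.40.
N ≥ 10^(14.0/10) = 25.119, so N = 26.

26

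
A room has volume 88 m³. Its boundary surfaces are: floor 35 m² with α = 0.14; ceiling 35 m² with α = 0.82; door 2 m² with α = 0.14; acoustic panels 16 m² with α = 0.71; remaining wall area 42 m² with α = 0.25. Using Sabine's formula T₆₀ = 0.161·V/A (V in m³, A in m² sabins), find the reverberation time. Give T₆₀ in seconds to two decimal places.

Total absorption A = 35·0.14 + 35·0.82 + 2·0.14 + 16·0.71 + 42·0.25 = 55.74 m² sabins.
T₆₀ = 0.161 × 88 / 55.74 = 0.254 s.

0.25 s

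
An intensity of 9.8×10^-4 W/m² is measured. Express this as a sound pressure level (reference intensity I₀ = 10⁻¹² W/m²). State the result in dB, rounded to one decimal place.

89.9 dB

L = 10·log₁₀(I/I₀) = 10·log₁₀(9.8×10^-4/10⁻¹²) = 10·log₁₀(9.8×10^8).
L = 10·(0.9912 + 8) = 89.91 dB.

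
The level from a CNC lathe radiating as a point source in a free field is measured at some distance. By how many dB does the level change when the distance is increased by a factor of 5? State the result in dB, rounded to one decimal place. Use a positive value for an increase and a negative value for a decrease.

-14.0 dB

A point source loses 6 dB per doubling of distance; generally ΔL = −20·log₁₀(r₂/r₁).
ΔL = −20·log₁₀(5) = -13.98 dB.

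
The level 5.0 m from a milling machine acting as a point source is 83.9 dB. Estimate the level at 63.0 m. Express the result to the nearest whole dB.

Point-source attenuation: ΔL = 20·log₁₀(r₂/r₁) = 20·log₁₀(63.0/5.0) = 22.007 dB.
L₂ = 83.9 − 20·log₁₀(63.0/5.0) = 83.9 − 22.007 = 61.89 dB.

62 dB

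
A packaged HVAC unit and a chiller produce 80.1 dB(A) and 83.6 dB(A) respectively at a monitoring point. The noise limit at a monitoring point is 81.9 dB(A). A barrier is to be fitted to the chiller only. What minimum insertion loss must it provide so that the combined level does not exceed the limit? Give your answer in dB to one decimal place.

Everything except the chiller sums to 10^(80.1/10) = 1.023e+08 in linear terms, 80.10 dB(A).
The limit corresponds to 10^(81.9/10) = 1.549e+08; subtracting the fixed part leaves 5.255e+07 for the chiller, i.e. 77.21 dB(A).
So the chiller must be reduced from 83.6 to 77.21 dB(A): IL = 6.39 dB.

6.4 dB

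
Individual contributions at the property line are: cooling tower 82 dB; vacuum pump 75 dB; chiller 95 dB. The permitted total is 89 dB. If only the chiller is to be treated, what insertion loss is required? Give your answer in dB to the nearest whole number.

7 dB

The untreated sources together contribute 10^(82/10) + 10^(75/10) = 1.901e+08, i.e. 82.79 dB.
The limit corresponds to 10^(89/10) = 7.943e+08; subtracting the fixed part leaves 6.042e+08 for the chiller, i.e. 87.81 dB.
Required insertion loss = 95 − 87.81 = 7.19 dB.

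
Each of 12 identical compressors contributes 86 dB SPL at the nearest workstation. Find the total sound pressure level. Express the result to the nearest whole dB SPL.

97 dB SPL

L_total = L₁ + 10·log₁₀ N for N identical incoherent sources.
L_total = 86 + 10·log₁₀(12) = 86 + 10.792 = 96.79 dB SPL.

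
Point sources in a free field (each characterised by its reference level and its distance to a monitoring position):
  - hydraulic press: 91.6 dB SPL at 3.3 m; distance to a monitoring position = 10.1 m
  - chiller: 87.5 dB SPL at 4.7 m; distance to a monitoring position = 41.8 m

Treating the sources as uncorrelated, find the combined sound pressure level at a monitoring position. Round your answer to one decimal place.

82.1 dB SPL

Propagate each source to the receiver with L = L_ref − 20·log₁₀(r/r_ref), then add intensities.
hydraulic press: 91.6 − 20·log₁₀(10.1/3.3) = 91.6 − 9.72 = 81.88 dB SPL.
chiller: 87.5 − 20·log₁₀(41.8/4.7) = 87.5 − 18.98 = 68.52 dB SPL.
Σ 10^(L/10) = 1.614e+08 → L_total = 10·log₁₀(1.614e+08) = 82.08 dB SPL.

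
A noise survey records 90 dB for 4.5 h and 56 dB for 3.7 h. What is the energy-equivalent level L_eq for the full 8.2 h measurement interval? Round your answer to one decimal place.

87.4 dB

Weight each interval's intensity by its duration and average over T = 8.2 h:
Σ tᵢ·10^(Lᵢ/10) = 4.5·10^(90/10) + 3.7·10^(56/10) = 4.501e+09.
L_eq = 10·log₁₀(4.501e+09/8.2) = 87.40 dB.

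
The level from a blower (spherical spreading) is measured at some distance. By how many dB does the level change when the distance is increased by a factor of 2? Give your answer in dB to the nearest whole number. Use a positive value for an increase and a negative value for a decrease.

-6 dB

A point source loses 6 dB per doubling of distance; generally ΔL = −20·log₁₀(r₂/r₁).
ΔL = −20·log₁₀(2) = -6.02 dB.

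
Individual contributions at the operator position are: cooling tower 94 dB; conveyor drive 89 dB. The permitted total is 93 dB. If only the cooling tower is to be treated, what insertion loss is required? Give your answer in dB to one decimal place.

3.2 dB

The untreated sources together contribute 10^(89/10) = 7.943e+08, i.e. 89.00 dB.
The limit corresponds to 10^(93/10) = 1.995e+09; subtracting the fixed part leaves 1.201e+09 for the cooling tower, i.e. 90.80 dB.
So the cooling tower must be reduced from 94 to 90.80 dB: IL = 3.20 dB.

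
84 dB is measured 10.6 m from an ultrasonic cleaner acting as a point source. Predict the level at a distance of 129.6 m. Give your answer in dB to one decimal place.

62.3 dB

Point-source attenuation: ΔL = 20·log₁₀(r₂/r₁) = 20·log₁₀(129.6/10.6) = 21.746 dB.
L₂ = 84 − 20·log₁₀(129.6/10.6) = 84 − 21.746 = 62.25 dB.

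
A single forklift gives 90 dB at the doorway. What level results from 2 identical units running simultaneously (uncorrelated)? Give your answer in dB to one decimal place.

L_total = L₁ + 10·log₁₀ N for N identical incoherent sources.
L_total = 90 + 10·log₁₀(2) = 90 + 3.010 = 93.01 dB.

93.0 dB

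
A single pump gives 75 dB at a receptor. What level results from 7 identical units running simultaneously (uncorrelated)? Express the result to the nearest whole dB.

With 7 equal, uncorrelated contributions the intensity is 7× that of one unit, giving a rise of 10·log₁₀ 7.
L_total = 75 + 10·log₁₀(7) = 75 + 8.451 = 83.45 dB.

83 dB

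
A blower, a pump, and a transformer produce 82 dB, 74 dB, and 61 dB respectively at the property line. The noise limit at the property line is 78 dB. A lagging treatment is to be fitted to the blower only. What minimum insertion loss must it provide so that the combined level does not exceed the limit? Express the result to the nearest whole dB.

6 dB

Fixed contribution from the other sources: Σ 10^(L/10) = 10^(74/10) + 10^(61/10) = 2.638e+07 (74.21 dB).
To meet 78 dB overall, the treated blower may contribute at most 10^(78/10) − 2.638e+07 = 3.672e+07, i.e. 75.65 dB.
Required insertion loss = 82 − 75.65 = 6.35 dB.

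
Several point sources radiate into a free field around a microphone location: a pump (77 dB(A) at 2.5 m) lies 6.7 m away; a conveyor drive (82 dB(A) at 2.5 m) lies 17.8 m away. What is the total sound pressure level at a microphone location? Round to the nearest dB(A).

Propagate each source to the receiver with L = L_ref − 20·log₁₀(r/r_ref), then add intensities.
pump: 77 − 20·log₁₀(6.7/2.5) = 77 − 8.56 = 68.44 dB(A).
conveyor drive: 82 − 20·log₁₀(17.8/2.5) = 82 − 17.05 = 64.95 dB(A).
Σ 10^(L/10) = 1.010e+07 → L_total = 10·log₁₀(1.010e+07) = 70.05 dB(A).

70 dB(A)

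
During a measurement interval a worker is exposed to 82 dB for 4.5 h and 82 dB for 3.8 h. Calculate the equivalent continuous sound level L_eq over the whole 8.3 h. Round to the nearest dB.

L_eq = 10·log₁₀[(1/T)·Σ tᵢ·10^(Lᵢ/10)] with T = 8.3 h.
Σ tᵢ·10^(Lᵢ/10) = 4.5·10^(82/10) + 3.8·10^(82/10) = 1.315e+09.
L_eq = 10·log₁₀(1.315e+09/8.3) = 82.00 dB.

82 dB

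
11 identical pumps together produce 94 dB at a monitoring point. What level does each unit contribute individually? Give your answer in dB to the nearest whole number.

Dividing the total intensity by 11 lowers the level by 10·log₁₀ 11 = 10.414 dB: L₁ = 94 − 10.414.

84 dB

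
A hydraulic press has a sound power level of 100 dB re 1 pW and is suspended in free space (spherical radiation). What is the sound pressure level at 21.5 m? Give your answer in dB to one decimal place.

The power spreads over a sphere of area 4π·r², so L_p = L_w − 10·log₁₀(4π·r²).
4π·r² = 5809 m², 10·log₁₀ of that is 37.641 dB.
L_p = 100 − 37.641 = 62.36 dB.

62.4 dB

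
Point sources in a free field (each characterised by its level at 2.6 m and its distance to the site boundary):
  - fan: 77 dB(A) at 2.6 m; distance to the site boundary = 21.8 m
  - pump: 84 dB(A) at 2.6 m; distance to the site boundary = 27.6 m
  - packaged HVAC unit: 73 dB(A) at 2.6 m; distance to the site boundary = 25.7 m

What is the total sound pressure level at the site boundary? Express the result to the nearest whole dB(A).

Apply inverse-square spreading to bring every level to the receiver, then sum 10^(L/10).
fan: 77 − 20·log₁₀(21.8/2.6) = 77 − 18.47 = 58.53 dB(A).
pump: 84 − 20·log₁₀(27.6/2.6) = 84 − 20.52 = 63.48 dB(A).
packaged HVAC unit: 73 − 20·log₁₀(25.7/2.6) = 73 − 19.90 = 53.10 dB(A).
Σ 10^(L/10) = 3.146e+06 → L_total = 10·log₁₀(3.146e+06) = 64.98 dB(A).

65 dB(A)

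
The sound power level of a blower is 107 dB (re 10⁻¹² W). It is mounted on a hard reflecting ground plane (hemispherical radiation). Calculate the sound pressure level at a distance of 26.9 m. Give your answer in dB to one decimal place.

The power spreads over a hemisphere of area 2π·r², so L_p = L_w − 10·log₁₀(2π·r²).
2π·r² = 4547 m², 10·log₁₀ of that is 36.577 dB.
L_p = 107 − 36.577 = 70.42 dB.

70.4 dB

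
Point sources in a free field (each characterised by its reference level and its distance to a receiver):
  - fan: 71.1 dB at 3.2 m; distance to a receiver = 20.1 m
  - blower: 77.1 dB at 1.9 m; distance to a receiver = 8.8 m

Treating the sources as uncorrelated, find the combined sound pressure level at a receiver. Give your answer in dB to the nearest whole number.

64 dB

Propagate each source to the receiver with L = L_ref − 20·log₁₀(r/r_ref), then add intensities.
fan: 71.1 − 20·log₁₀(20.1/3.2) = 71.1 − 15.96 = 55.14 dB.
blower: 77.1 − 20·log₁₀(8.8/1.9) = 77.1 − 13.31 = 63.79 dB.
Σ 10^(L/10) = 2.717e+06 → L_total = 10·log₁₀(2.717e+06) = 64.34 dB.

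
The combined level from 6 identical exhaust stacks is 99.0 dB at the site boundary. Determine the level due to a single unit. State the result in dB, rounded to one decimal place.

For N identical incoherent sources L_total = L₁ + 10·log₁₀ N, so L₁ = 99.0 − 10·log₁₀(6) = 99.0 − 7.782.

91.2 dB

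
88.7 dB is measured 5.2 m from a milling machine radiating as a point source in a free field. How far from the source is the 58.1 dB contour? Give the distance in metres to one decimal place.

Point-source spreading drops the level by 20·log₁₀(r₂/r₁); inverting, r₂/r₁ = 10^(ΔL/20).
r₂ = 5.2·10^((88.7−58.1)/20) = 5.2·10^(30.6/20) = 176.20 m.

176.2 m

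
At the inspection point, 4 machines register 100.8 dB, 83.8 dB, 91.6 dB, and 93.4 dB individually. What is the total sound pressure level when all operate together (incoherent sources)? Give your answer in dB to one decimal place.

102.0 dB

Incoherent sources combine by intensity addition: L_total = 10·log₁₀(Σ 10^(L_i/10)).
Σ 10^(L/10) = 10^(100.8/10) + 10^(83.8/10) + 10^(91.6/10) + 10^(93.4/10) = 1.590e+10.
L_total = 10·log₁₀(1.590e+10) = 102.01 dB.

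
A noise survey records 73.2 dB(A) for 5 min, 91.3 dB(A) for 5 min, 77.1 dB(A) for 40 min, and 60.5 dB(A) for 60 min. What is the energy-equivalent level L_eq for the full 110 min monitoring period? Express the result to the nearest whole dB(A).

L_eq = 10·log₁₀[(1/T)·Σ tᵢ·10^(Lᵢ/10)] with T = 110 min.
Σ tᵢ·10^(Lᵢ/10) = 5·10^(73.2/10) + 5·10^(91.3/10) + 40·10^(77.1/10) + 60·10^(60.5/10) = 8.968e+09.
L_eq = 10·log₁₀(8.968e+09/110) = 79.11 dB(A).

79 dB(A)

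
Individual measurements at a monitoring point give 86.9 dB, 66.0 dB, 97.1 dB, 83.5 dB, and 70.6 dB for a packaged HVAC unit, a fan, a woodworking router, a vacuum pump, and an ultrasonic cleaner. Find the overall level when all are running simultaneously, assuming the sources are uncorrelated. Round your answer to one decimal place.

For uncorrelated sources the intensities add, so convert each level to linear form, sum, and take 10·log₁₀ of the total.
Σ 10^(L/10) = 10^(86.9/10) + 10^(66.0/10) + 10^(97.1/10) + 10^(83.5/10) + 10^(70.6/10) = 5.858e+09.
L_total = 10·log₁₀(5.858e+09) = 97.68 dB.

97.7 dB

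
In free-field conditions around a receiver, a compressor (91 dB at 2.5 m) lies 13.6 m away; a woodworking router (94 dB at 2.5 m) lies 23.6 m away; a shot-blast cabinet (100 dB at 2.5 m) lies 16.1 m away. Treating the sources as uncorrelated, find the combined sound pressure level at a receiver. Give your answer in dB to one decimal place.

Apply inverse-square spreading to bring every level to the receiver, then sum 10^(L/10).
compressor: 91 − 20·log₁₀(13.6/2.5) = 91 − 14.71 = 76.29 dB.
woodworking router: 94 − 20·log₁₀(23.6/2.5) = 94 − 19.50 = 74.50 dB.
shot-blast cabinet: 100 − 20·log₁₀(16.1/2.5) = 100 − 16.18 = 83.82 dB.
Σ 10^(L/10) = 3.118e+08 → L_total = 10·log₁₀(3.118e+08) = 84.94 dB.

84.9 dB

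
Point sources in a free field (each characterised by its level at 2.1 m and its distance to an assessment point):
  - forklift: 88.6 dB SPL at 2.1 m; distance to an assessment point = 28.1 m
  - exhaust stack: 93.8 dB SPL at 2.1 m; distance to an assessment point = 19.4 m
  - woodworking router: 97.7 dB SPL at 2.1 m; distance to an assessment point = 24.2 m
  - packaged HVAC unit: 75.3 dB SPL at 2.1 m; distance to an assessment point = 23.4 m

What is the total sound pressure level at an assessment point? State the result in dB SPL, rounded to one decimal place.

First find each source's level at the receiver (point-source: −20·log₁₀(r/r_ref)), then combine on an intensity basis.
forklift: 88.6 − 20·log₁₀(28.1/2.1) = 88.6 − 22.53 = 66.07 dB SPL.
exhaust stack: 93.8 − 20·log₁₀(19.4/2.1) = 93.8 − 19.31 = 74.49 dB SPL.
woodworking router: 97.7 − 20·log₁₀(24.2/2.1) = 97.7 − 21.23 = 76.47 dB SPL.
packaged HVAC unit: 75.3 − 20·log₁₀(23.4/2.1) = 75.3 − 20.94 = 54.36 dB SPL.
Σ 10^(L/10) = 7.677e+07 → L_total = 10·log₁₀(7.677e+07) = 78.85 dB SPL.

78.9 dB SPL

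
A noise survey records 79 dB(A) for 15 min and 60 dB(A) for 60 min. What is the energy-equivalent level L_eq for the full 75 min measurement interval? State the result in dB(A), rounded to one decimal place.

72.2 dB(A)

The energy average is taken in the linear domain: L_eq = 10·log₁₀[(Σ tᵢ·10^(Lᵢ/10))/T], T = 75 min.
Σ tᵢ·10^(Lᵢ/10) = 15·10^(79/10) + 60·10^(60/10) = 1.251e+09.
L_eq = 10·log₁₀(1.251e+09/75) = 72.22 dB(A).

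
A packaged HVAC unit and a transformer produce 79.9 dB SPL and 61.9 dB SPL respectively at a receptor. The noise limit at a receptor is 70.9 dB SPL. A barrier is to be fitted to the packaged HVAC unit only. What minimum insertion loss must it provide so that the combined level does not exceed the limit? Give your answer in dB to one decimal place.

9.6 dB

The untreated sources together contribute 10^(61.9/10) = 1.549e+06, i.e. 61.90 dB SPL.
To meet 70.9 dB SPL overall, the treated packaged HVAC unit may contribute at most 10^(70.9/10) − 1.549e+06 = 1.075e+07, i.e. 70.32 dB SPL.
Required insertion loss = 79.9 − 70.32 = 9.58 dB.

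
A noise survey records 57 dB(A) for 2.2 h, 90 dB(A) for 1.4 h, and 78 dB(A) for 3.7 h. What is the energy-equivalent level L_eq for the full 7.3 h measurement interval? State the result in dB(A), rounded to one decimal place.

Weight each interval's intensity by its duration and average over T = 7.3 h:
Σ tᵢ·10^(Lᵢ/10) = 2.2·10^(57/10) + 1.4·10^(90/10) + 3.7·10^(78/10) = 1.635e+09.
L_eq = 10·log₁₀(1.635e+09/7.3) = 83.50 dB(A).

83.5 dB(A)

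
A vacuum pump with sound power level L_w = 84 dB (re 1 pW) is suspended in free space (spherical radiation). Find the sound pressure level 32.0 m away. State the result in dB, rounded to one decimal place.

L_p = L_w − 10·log₁₀(4π·r²) with r = 32.0 m.
4π·r² = 1.287e+04 m², 10·log₁₀ of that is 41.095 dB.
L_p = 84 − 41.095 = 42.90 dB.

42.9 dB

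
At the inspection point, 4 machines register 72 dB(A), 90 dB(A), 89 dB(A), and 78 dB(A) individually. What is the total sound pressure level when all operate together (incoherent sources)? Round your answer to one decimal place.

92.7 dB(A)

Incoherent sources combine by intensity addition: L_total = 10·log₁₀(Σ 10^(L_i/10)).
Σ 10^(L/10) = 10^(72/10) + 10^(90/10) + 10^(89/10) + 10^(78/10) = 1.873e+09.
L_total = 10·log₁₀(1.873e+09) = 92.73 dB(A).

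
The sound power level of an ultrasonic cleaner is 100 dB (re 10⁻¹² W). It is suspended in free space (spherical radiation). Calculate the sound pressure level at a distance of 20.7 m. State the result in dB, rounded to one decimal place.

62.7 dB

The power spreads over a sphere of area 4π·r², so L_p = L_w − 10·log₁₀(4π·r²).
4π·r² = 5385 m², 10·log₁₀ of that is 37.312 dB.
L_p = 100 − 37.312 = 62.69 dB.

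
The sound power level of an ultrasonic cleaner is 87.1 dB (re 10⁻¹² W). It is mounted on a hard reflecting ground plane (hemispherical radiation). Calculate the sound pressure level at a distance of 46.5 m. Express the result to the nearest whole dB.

L_p = L_w − 10·log₁₀(2π·r²) with r = 46.5 m.
2π·r² = 1.359e+04 m², 10·log₁₀ of that is 41.331 dB.
L_p = 87.1 − 41.331 = 45.77 dB.

46 dB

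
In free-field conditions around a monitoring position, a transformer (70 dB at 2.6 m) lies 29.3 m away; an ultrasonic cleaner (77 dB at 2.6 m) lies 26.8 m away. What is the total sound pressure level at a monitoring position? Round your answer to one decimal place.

Propagate each source to the receiver with L = L_ref − 20·log₁₀(r/r_ref), then add intensities.
transformer: 70 − 20·log₁₀(29.3/2.6) = 70 − 21.04 = 48.96 dB.
ultrasonic cleaner: 77 − 20·log₁₀(26.8/2.6) = 77 − 20.26 = 56.74 dB.
Σ 10^(L/10) = 5.505e+05 → L_total = 10·log₁₀(5.505e+05) = 57.41 dB.

57.4 dB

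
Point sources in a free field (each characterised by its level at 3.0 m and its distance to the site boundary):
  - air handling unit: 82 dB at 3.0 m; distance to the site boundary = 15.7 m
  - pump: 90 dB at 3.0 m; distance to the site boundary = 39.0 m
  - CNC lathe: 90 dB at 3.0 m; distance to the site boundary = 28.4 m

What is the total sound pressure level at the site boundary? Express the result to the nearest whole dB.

Apply inverse-square spreading to bring every level to the receiver, then sum 10^(L/10).
air handling unit: 82 − 20·log₁₀(15.7/3.0) = 82 − 14.38 = 67.62 dB.
pump: 90 − 20·log₁₀(39.0/3.0) = 90 − 22.28 = 67.72 dB.
CNC lathe: 90 − 20·log₁₀(28.4/3.0) = 90 − 19.52 = 70.48 dB.
Σ 10^(L/10) = 2.286e+07 → L_total = 10·log₁₀(2.286e+07) = 73.59 dB.

74 dB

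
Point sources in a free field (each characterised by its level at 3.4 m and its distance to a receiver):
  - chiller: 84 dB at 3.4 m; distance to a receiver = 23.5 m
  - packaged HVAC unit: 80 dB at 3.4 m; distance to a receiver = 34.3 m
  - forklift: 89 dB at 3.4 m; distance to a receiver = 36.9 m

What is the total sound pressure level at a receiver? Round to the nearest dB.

71 dB

Apply inverse-square spreading to bring every level to the receiver, then sum 10^(L/10).
chiller: 84 − 20·log₁₀(23.5/3.4) = 84 − 16.79 = 67.21 dB.
packaged HVAC unit: 80 − 20·log₁₀(34.3/3.4) = 80 − 20.08 = 59.92 dB.
forklift: 89 − 20·log₁₀(36.9/3.4) = 89 − 20.71 = 68.29 dB.
Σ 10^(L/10) = 1.298e+07 → L_total = 10·log₁₀(1.298e+07) = 71.13 dB.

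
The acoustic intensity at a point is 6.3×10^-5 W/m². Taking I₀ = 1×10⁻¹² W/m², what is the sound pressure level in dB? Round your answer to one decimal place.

78.0 dB

I/I₀ = 6.3×10^-5/10⁻¹² = 6.3×10^7, and L = 10·log₁₀(I/I₀).
L = 10·(0.7993 + 7) = 77.99 dB.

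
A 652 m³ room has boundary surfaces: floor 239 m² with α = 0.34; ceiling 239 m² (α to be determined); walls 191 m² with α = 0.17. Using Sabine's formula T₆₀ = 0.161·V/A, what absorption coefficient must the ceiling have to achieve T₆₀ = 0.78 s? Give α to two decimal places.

0.09

A = 0.161·V/T₆₀ = 0.161·652/0.78 = 134.58 m² sabins.
Absorption from the other surfaces = 239·0.34 + 191·0.17 = 113.73 m², so the ceiling must supply 20.85 m² over 239 m².
α = 20.85/239 = 0.087.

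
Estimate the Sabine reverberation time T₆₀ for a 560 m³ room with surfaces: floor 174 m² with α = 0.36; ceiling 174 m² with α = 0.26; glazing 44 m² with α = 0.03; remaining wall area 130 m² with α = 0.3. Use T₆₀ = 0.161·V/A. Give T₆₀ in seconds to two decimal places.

0.61 s

Total absorption A = 174·0.36 + 174·0.26 + 44·0.03 + 130·0.3 = 148.20 m² sabins.
T₆₀ = 0.161 × 560 / 148.20 = 0.608 s.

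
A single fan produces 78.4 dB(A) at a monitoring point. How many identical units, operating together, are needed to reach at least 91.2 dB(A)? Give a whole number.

N identical sources give L₁ + 10·log₁₀ N, so require 10·log₁₀ N ≥ 91.2 − 78.4 = 12.8 dB.
N ≥ 10^(12.8/10) = 19.055, so N = 20.

20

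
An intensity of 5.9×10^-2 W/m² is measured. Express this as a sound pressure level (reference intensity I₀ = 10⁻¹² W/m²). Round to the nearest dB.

L = 10·log₁₀(I/I₀) = 10·log₁₀(5.9×10^-2/10⁻¹²) = 10·log₁₀(5.9×10^10).
L = 10·(0.7709 + 10) = 107.71 dB.

108 dB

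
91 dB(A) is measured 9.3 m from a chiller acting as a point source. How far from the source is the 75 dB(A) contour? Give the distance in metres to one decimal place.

58.7 m

Point-source spreading drops the level by 20·log₁₀(r₂/r₁); inverting, r₂/r₁ = 10^(ΔL/20).
r₂ = 9.3·10^((91−75)/20) = 9.3·10^(16.0/20) = 58.68 m.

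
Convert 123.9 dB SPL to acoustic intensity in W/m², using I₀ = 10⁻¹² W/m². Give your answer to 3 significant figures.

2.45 W/m²

I/I₀ = 10^(123.9/10) = 2.455e+12, so I = 2.455e+12 × 10⁻¹² W/m².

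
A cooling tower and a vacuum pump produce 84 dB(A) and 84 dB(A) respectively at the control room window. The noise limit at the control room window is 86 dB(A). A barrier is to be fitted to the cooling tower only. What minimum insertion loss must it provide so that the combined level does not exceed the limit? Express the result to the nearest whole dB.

Everything except the cooling tower sums to 10^(84/10) = 2.512e+08 in linear terms, 84.00 dB(A).
The limit corresponds to 10^(86/10) = 3.981e+08; subtracting the fixed part leaves 1.469e+08 for the cooling tower, i.e. 81.67 dB(A).
Required insertion loss = 84 − 81.67 = 2.33 dB.

2 dB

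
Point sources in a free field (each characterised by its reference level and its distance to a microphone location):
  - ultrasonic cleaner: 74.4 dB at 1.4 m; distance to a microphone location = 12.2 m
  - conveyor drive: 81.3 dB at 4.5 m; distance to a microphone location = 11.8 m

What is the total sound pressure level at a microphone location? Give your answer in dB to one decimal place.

73.0 dB

Apply inverse-square spreading to bring every level to the receiver, then sum 10^(L/10).
ultrasonic cleaner: 74.4 − 20·log₁₀(12.2/1.4) = 74.4 − 18.80 = 55.60 dB.
conveyor drive: 81.3 − 20·log₁₀(11.8/4.5) = 81.3 − 8.37 = 72.93 dB.
Σ 10^(L/10) = 1.998e+07 → L_total = 10·log₁₀(1.998e+07) = 73.01 dB.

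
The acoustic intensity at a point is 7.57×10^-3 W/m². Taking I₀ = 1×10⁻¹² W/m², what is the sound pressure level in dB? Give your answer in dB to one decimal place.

98.8 dB

L = 10·log₁₀(I/I₀) = 10·log₁₀(7.57×10^-3/10⁻¹²) = 10·log₁₀(7.57×10^9).
L = 10·(0.8791 + 9) = 98.79 dB.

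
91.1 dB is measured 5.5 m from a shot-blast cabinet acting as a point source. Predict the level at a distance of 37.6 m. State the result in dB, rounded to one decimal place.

74.4 dB

For a point source, L₂ = L₁ − 20·log₁₀(r₂/r₁).
L₂ = 91.1 − 20·log₁₀(37.6/5.5) = 91.1 − 16.697 = 74.40 dB.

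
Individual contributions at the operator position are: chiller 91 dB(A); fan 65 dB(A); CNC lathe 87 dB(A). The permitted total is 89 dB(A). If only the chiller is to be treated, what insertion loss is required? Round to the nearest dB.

6 dB

The untreated sources together contribute 10^(65/10) + 10^(87/10) = 5.043e+08, i.e. 87.03 dB(A).
To meet 89 dB(A) overall, the treated chiller may contribute at most 10^(89/10) − 5.043e+08 = 2.900e+08, i.e. 84.62 dB(A).
So the chiller must be reduced from 91 to 84.62 dB(A): IL = 6.38 dB.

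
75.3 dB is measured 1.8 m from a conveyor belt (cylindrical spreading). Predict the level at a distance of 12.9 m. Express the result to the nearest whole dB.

For a line source, L₂ = L₁ − 10·log₁₀(r₂/r₁).
L₂ = 75.3 − 10·log₁₀(12.9/1.8) = 75.3 − 8.553 = 66.75 dB.

67 dB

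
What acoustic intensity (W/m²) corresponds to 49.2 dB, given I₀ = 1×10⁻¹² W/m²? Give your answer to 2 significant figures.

8.3e-08 W/m²

I/I₀ = 10^(49.2/10) = 8.318e+04, so I = 8.318e+04 × 10⁻¹² W/m².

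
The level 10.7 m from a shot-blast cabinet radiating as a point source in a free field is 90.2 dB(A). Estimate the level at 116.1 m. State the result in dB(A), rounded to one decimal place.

69.5 dB(A)

For a point source, L₂ = L₁ − 20·log₁₀(r₂/r₁).
L₂ = 90.2 − 20·log₁₀(116.1/10.7) = 90.2 − 20.709 = 69.49 dB(A).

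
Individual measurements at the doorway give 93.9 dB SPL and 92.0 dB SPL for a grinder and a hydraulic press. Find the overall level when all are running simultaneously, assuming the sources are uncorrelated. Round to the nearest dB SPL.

96 dB SPL

For uncorrelated sources the intensities add, so convert each level to linear form, sum, and take 10·log₁₀ of the total.
Σ 10^(L/10) = 10^(93.9/10) + 10^(92.0/10) = 4.040e+09.
L_total = 10·log₁₀(4.040e+09) = 96.06 dB SPL.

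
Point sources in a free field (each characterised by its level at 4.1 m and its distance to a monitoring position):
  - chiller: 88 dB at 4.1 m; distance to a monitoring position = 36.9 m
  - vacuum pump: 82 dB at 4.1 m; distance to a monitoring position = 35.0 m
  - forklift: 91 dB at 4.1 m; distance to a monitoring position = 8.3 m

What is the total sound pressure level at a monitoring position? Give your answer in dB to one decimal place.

First find each source's level at the receiver (point-source: −20·log₁₀(r/r_ref)), then combine on an intensity basis.
chiller: 88 − 20·log₁₀(36.9/4.1) = 88 − 19.08 = 68.92 dB.
vacuum pump: 82 − 20·log₁₀(35.0/4.1) = 82 − 18.63 = 63.37 dB.
forklift: 91 − 20·log₁₀(8.3/4.1) = 91 − 6.13 = 84.87 dB.
Σ 10^(L/10) = 3.172e+08 → L_total = 10·log₁₀(3.172e+08) = 85.01 dB.

85.0 dB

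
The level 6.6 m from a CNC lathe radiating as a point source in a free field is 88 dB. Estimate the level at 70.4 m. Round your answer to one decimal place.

67.4 dB

For a point source, L₂ = L₁ − 20·log₁₀(r₂/r₁).
L₂ = 88 − 20·log₁₀(70.4/6.6) = 88 − 20.561 = 67.44 dB.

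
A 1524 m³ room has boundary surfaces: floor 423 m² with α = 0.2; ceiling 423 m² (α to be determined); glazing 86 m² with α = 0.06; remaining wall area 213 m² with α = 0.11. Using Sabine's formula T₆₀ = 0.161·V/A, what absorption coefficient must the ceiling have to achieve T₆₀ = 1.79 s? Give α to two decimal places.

From T₆₀ = 0.161·V/A, the target T₆₀ = 1.79 s needs A = 0.161·1524/1.79 = 137.07 m².
Absorption from the other surfaces = 423·0.2 + 86·0.06 + 213·0.11 = 113.19 m², so the ceiling must supply 23.88 m² over 423 m².
α = 23.88/423 = 0.056.

0.06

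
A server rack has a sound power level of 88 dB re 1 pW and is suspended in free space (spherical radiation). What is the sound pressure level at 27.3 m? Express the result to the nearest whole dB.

Free-field spherical radiation: L_p = L_w − 10·log₁₀(4π·r²), r = 27.3 m.
4π·r² = 9366 m², 10·log₁₀ of that is 39.715 dB.
L_p = 88 − 39.715 = 48.28 dB.

48 dB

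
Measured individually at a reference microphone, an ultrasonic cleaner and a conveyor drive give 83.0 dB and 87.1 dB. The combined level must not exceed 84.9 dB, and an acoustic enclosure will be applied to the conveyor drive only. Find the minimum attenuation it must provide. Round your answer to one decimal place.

6.7 dB

The untreated sources together contribute 10^(83.0/10) = 1.995e+08, i.e. 83.00 dB.
The limit corresponds to 10^(84.9/10) = 3.090e+08; subtracting the fixed part leaves 1.095e+08 for the conveyor drive, i.e. 80.39 dB.
So the conveyor drive must be reduced from 87.1 to 80.39 dB: IL = 6.71 dB.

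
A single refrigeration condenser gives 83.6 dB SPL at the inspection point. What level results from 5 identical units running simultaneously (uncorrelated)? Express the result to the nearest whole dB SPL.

L_total = L₁ + 10·log₁₀ N for N identical incoherent sources.
L_total = 83.6 + 10·log₁₀(5) = 83.6 + 6.990 = 90.59 dB SPL.

91 dB SPL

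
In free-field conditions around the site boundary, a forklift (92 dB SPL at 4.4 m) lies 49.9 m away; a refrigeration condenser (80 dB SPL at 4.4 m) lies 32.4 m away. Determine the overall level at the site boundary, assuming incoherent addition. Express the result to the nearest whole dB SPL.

72 dB SPL

Propagate each source to the receiver with L = L_ref − 20·log₁₀(r/r_ref), then add intensities.
forklift: 92 − 20·log₁₀(49.9/4.4) = 92 − 21.09 = 70.91 dB SPL.
refrigeration condenser: 80 − 20·log₁₀(32.4/4.4) = 80 − 17.34 = 62.66 dB SPL.
Σ 10^(L/10) = 1.417e+07 → L_total = 10·log₁₀(1.417e+07) = 71.51 dB SPL.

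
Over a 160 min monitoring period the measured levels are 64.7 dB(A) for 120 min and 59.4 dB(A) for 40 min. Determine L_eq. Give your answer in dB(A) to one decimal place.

Weight each interval's intensity by its duration and average over T = 160 min:
Σ tᵢ·10^(Lᵢ/10) = 120·10^(64.7/10) + 40·10^(59.4/10) = 3.890e+08.
L_eq = 10·log₁₀(3.890e+08/160) = 63.86 dB(A).

63.9 dB(A)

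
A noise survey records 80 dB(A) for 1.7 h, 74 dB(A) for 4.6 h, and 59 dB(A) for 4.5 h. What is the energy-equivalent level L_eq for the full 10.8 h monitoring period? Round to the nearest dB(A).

74 dB(A)

Weight each interval's intensity by its duration and average over T = 10.8 h:
Σ tᵢ·10^(Lᵢ/10) = 1.7·10^(80/10) + 4.6·10^(74/10) + 4.5·10^(59/10) = 2.891e+08.
L_eq = 10·log₁₀(2.891e+08/10.8) = 74.28 dB(A).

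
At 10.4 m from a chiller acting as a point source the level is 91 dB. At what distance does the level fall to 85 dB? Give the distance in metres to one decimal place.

20.8 m

For a point source L₁ − L₂ = 20·log₁₀(r₂/r₁), so r₂ = r₁·10^((L₁−L₂)/20).
r₂ = 10.4·10^((91−85)/20) = 10.4·10^(6.0/20) = 20.75 m.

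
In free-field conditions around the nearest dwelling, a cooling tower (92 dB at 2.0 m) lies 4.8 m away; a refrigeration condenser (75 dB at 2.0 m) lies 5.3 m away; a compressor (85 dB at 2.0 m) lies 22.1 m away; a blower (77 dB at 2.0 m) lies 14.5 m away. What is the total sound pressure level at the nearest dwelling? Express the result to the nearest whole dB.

First find each source's level at the receiver (point-source: −20·log₁₀(r/r_ref)), then combine on an intensity basis.
cooling tower: 92 − 20·log₁₀(4.8/2.0) = 92 − 7.60 = 84.40 dB.
refrigeration condenser: 75 − 20·log₁₀(5.3/2.0) = 75 − 8.46 = 66.54 dB.
compressor: 85 − 20·log₁₀(22.1/2.0) = 85 − 20.87 = 64.13 dB.
blower: 77 − 20·log₁₀(14.5/2.0) = 77 − 17.21 = 59.79 dB.
Σ 10^(L/10) = 2.832e+08 → L_total = 10·log₁₀(2.832e+08) = 84.52 dB.

85 dB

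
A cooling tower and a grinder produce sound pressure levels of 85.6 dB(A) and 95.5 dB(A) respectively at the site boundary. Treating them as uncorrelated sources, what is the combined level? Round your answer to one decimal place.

95.9 dB(A)

Incoherent sources combine by intensity addition: L_total = 10·log₁₀(Σ 10^(L_i/10)).
Σ 10^(L/10) = 10^(85.6/10) + 10^(95.5/10) = 3.911e+09.
L_total = 10·log₁₀(3.911e+09) = 95.92 dB(A).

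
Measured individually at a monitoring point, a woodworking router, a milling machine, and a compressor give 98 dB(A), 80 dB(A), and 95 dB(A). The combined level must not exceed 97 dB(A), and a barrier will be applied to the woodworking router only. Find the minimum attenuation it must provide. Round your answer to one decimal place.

The untreated sources together contribute 10^(80/10) + 10^(95/10) = 3.262e+09, i.e. 95.14 dB(A).
The limit corresponds to 10^(97/10) = 5.012e+09; subtracting the fixed part leaves 1.750e+09 for the woodworking router, i.e. 92.43 dB(A).
So the woodworking router must be reduced from 98 to 92.43 dB(A): IL = 5.57 dB.

5.6 dB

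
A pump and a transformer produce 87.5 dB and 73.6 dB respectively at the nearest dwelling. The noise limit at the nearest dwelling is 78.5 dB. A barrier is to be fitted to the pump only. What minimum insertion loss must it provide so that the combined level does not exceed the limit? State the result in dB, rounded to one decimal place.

Everything except the pump sums to 10^(73.6/10) = 2.291e+07 in linear terms, 73.60 dB.
The limit corresponds to 10^(78.5/10) = 7.079e+07; subtracting the fixed part leaves 4.789e+07 for the pump, i.e. 76.80 dB.
Required insertion loss = 87.5 − 76.80 = 10.70 dB.

10.7 dB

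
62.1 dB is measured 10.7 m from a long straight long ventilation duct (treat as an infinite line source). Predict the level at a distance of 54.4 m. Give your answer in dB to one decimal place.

55.0 dB

For a line source, L₂ = L₁ − 10·log₁₀(r₂/r₁).
L₂ = 62.1 − 10·log₁₀(54.4/10.7) = 62.1 − 7.062 = 55.04 dB.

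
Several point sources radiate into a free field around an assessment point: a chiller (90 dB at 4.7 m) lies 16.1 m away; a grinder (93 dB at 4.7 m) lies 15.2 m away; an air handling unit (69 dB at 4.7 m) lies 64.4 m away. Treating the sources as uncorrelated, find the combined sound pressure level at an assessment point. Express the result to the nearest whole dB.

Propagate each source to the receiver with L = L_ref − 20·log₁₀(r/r_ref), then add intensities.
chiller: 90 − 20·log₁₀(16.1/4.7) = 90 − 10.69 = 79.31 dB.
grinder: 93 − 20·log₁₀(15.2/4.7) = 93 − 10.19 = 82.81 dB.
air handling unit: 69 − 20·log₁₀(64.4/4.7) = 69 − 22.74 = 46.26 dB.
Σ 10^(L/10) = 2.760e+08 → L_total = 10·log₁₀(2.760e+08) = 84.41 dB.

84 dB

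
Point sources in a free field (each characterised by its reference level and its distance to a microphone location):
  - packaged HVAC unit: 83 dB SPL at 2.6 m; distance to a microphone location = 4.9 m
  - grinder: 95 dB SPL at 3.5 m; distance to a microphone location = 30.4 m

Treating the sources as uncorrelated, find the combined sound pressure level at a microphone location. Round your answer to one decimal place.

79.9 dB SPL

First find each source's level at the receiver (point-source: −20·log₁₀(r/r_ref)), then combine on an intensity basis.
packaged HVAC unit: 83 − 20·log₁₀(4.9/2.6) = 83 − 5.50 = 77.50 dB SPL.
grinder: 95 − 20·log₁₀(30.4/3.5) = 95 − 18.78 = 76.22 dB SPL.
Σ 10^(L/10) = 9.809e+07 → L_total = 10·log₁₀(9.809e+07) = 79.92 dB SPL.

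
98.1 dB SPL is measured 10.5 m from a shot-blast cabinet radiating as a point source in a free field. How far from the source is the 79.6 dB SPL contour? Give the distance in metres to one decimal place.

Point-source spreading drops the level by 20·log₁₀(r₂/r₁); inverting, r₂/r₁ = 10^(ΔL/20).
r₂ = 10.5·10^((98.1−79.6)/20) = 10.5·10^(18.5/20) = 88.35 m.

88.3 m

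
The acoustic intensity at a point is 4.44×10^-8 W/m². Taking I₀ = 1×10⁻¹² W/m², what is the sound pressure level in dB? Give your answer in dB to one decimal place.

46.5 dB

L = 10·log₁₀(I/I₀) = 10·log₁₀(4.44×10^-8/10⁻¹²) = 10·log₁₀(4.44×10^4).
L = 10·(0.6474 + 4) = 46.47 dB.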